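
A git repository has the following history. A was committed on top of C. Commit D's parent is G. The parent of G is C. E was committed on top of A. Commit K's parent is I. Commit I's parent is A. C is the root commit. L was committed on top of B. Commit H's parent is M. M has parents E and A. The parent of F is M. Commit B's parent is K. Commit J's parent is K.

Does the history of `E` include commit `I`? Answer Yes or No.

Ancestors of E: {A, C, E}.
I is not in that set, so it is not an ancestor of E.

No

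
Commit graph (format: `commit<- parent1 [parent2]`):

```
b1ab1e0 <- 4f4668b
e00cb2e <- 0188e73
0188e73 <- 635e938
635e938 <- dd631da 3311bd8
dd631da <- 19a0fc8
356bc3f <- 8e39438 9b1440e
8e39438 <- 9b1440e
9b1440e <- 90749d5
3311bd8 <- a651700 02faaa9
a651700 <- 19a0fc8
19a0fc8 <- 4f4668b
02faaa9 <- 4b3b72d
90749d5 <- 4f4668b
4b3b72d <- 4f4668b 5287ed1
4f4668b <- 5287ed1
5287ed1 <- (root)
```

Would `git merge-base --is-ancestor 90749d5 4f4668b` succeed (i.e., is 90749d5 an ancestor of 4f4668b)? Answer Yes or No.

Ancestors of 4f4668b: {4f4668b, 5287ed1}.
90749d5 is not in that set, so it is not an ancestor of 4f4668b.

No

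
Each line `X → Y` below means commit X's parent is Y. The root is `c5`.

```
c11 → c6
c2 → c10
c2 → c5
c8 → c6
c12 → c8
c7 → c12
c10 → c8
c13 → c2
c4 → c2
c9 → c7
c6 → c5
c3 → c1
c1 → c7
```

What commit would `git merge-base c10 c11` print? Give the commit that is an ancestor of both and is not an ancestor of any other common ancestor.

c6

Ancestors of c10: {c10, c5, c6, c8}.
Ancestors of c11: {c11, c5, c6}.
Common ancestors: {c5, c6}.
Among these, c6 is not an ancestor of any other common ancestor — it is the merge base.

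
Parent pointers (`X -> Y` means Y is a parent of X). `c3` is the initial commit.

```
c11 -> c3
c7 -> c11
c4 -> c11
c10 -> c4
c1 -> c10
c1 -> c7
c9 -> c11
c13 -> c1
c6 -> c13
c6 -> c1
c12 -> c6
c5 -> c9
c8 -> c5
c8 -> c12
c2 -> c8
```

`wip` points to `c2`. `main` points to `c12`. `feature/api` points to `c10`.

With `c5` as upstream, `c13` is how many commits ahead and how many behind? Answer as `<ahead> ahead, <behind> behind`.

Reachable from c13: {c1, c10, c11, c13, c3, c4, c7}.
Reachable from c5: {c11, c3, c5, c9}.
Only in c13's history (ahead): {c1, c10, c13, c4, c7} — 5.
Only in c5's history (behind): {c5, c9} — 2.

5 ahead, 2 behind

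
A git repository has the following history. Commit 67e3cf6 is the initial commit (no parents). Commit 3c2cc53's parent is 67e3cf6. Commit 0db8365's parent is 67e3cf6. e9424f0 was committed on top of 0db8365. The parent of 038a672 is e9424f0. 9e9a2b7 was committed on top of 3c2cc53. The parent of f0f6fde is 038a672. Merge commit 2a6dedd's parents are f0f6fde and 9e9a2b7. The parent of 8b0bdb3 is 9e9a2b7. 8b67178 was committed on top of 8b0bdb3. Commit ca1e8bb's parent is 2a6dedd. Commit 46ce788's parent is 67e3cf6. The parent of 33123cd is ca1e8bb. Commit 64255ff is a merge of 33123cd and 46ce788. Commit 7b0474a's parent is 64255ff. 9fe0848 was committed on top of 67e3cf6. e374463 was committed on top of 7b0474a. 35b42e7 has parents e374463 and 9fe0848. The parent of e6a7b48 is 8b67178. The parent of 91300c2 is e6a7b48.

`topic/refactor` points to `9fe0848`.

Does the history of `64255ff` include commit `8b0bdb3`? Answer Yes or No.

No

Ancestors of 64255ff: {038a672, 0db8365, 2a6dedd, 33123cd, 3c2cc53, 46ce788, 64255ff, 67e3cf6, 9e9a2b7, ca1e8bb, e9424f0, f0f6fde}.
8b0bdb3 is not in that set, so it is not an ancestor of 64255ff.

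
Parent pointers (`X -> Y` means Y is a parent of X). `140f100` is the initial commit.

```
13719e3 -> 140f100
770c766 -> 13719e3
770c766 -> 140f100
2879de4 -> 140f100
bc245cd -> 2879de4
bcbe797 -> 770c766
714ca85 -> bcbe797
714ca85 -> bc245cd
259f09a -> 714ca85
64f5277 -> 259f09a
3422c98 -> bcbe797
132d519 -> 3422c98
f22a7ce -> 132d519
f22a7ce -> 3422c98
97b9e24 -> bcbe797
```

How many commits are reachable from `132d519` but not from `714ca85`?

2

Reachable from 132d519: {132d519, 13719e3, 140f100, 3422c98, 770c766, bcbe797}.
Reachable from 714ca85: {13719e3, 140f100, 2879de4, 714ca85, 770c766, bc245cd, bcbe797}.
In 132d519's history but not 714ca85's: {132d519, 3422c98} — 2 commits.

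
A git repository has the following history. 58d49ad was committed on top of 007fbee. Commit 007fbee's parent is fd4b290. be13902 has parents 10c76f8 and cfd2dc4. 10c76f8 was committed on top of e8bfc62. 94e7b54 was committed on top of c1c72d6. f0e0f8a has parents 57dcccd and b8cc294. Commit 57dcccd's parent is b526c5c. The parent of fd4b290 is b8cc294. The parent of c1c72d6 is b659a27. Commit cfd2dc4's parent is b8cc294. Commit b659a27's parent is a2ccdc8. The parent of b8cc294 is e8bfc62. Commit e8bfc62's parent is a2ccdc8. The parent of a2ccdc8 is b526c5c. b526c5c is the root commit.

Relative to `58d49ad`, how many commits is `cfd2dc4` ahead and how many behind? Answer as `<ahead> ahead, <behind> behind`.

1 ahead, 3 behind

Reachable from cfd2dc4: {a2ccdc8, b526c5c, b8cc294, cfd2dc4, e8bfc62}.
Reachable from 58d49ad: {007fbee, 58d49ad, a2ccdc8, b526c5c, b8cc294, e8bfc62, fd4b290}.
Only in cfd2dc4's history (ahead): {cfd2dc4} — 1.
Only in 58d49ad's history (behind): {007fbee, 58d49ad, fd4b290} — 3.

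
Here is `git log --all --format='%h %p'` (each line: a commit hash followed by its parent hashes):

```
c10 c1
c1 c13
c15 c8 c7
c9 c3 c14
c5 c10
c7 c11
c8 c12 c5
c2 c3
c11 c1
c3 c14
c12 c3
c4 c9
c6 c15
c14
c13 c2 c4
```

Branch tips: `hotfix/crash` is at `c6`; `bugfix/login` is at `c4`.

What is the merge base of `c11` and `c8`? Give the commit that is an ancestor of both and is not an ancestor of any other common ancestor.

c1

Ancestors of c11: {c1, c11, c13, c14, c2, c3, c4, c9}.
Ancestors of c8: {c1, c10, c12, c13, c14, c2, c3, c4, c5, c8, c9}.
Common ancestors: {c1, c13, c14, c2, c3, c4, c9}.
Among these, c1 is not an ancestor of any other common ancestor — it is the merge base.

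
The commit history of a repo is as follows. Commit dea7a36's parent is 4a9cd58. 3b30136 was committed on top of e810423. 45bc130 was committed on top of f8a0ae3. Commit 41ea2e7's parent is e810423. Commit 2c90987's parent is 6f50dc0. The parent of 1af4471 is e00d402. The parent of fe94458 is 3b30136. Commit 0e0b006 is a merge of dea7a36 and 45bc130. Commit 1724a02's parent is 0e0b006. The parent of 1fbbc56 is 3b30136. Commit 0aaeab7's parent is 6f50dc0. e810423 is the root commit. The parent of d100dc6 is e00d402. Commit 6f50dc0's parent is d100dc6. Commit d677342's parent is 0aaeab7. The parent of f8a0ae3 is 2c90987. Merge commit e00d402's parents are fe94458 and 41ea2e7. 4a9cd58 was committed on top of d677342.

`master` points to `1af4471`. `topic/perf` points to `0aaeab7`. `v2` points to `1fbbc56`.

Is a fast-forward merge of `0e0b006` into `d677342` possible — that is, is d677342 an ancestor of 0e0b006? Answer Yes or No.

Yes

A fast-forward from d677342 to 0e0b006 is possible iff d677342 is an ancestor of 0e0b006.
Ancestors of 0e0b006: {0aaeab7, 0e0b006, 2c90987, 3b30136, 41ea2e7, 45bc130, 4a9cd58, 6f50dc0, d100dc6, d677342, dea7a36, e00d402, e810423, f8a0ae3, fe94458}.
d677342 is among them, so fast-forward is possible.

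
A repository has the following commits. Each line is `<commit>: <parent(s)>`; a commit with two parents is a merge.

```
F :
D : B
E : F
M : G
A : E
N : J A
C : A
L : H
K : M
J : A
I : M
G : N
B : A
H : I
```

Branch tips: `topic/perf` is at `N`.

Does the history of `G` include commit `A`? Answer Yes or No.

Ancestors of G (commits reachable by following parents): {A, E, F, G, J, N}.
A is in that set, so it is an ancestor of G.

Yes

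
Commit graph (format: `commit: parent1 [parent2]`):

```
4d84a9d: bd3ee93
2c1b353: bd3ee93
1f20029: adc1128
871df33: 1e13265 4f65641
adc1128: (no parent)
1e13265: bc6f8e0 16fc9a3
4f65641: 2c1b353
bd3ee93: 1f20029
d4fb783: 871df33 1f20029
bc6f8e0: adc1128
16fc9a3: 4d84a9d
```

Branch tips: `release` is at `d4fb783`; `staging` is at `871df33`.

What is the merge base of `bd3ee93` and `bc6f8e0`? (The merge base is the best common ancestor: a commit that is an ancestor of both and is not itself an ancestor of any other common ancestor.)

Ancestors of bd3ee93: {1f20029, adc1128, bd3ee93}.
Ancestors of bc6f8e0: {adc1128, bc6f8e0}.
Common ancestors: {adc1128}.
The only common ancestor is adc1128, so it is the merge base.

adc1128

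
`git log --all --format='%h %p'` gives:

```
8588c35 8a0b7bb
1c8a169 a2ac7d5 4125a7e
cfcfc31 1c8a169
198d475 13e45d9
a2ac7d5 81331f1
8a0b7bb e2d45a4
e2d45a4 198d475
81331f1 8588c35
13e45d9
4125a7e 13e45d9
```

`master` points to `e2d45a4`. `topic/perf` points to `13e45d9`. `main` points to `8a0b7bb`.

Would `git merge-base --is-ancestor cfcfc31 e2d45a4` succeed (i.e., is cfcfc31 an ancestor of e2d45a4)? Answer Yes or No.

Ancestors of e2d45a4: {13e45d9, 198d475, e2d45a4}.
cfcfc31 is not in that set, so it is not an ancestor of e2d45a4.

No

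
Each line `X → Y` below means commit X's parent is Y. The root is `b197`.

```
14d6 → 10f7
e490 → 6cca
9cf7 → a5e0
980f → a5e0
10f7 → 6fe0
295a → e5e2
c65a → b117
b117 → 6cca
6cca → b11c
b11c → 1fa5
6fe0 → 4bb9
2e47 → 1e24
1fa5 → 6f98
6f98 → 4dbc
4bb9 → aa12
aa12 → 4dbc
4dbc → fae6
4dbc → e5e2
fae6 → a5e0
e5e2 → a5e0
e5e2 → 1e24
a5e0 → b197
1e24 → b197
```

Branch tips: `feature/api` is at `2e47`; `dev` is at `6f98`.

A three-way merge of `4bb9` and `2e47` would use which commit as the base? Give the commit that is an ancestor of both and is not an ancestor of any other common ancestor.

Ancestors of 4bb9: {1e24, 4bb9, 4dbc, a5e0, aa12, b197, e5e2, fae6}.
Ancestors of 2e47: {1e24, 2e47, b197}.
Common ancestors: {1e24, b197}.
Among these, 1e24 is not an ancestor of any other common ancestor — it is the merge base.

1e24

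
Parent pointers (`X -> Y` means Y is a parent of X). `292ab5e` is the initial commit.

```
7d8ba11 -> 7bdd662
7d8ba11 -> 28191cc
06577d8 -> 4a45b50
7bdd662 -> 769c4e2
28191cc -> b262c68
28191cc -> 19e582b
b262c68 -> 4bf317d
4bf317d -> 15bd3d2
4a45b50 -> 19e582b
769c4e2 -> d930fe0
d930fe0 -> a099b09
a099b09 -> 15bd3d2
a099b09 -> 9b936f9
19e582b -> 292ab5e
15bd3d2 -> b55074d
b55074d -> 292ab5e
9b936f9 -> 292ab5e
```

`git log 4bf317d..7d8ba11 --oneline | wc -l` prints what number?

9

Reachable from 7d8ba11: {15bd3d2, 19e582b, 28191cc, 292ab5e, 4bf317d, 769c4e2, 7bdd662, 7d8ba11, 9b936f9, a099b09, b262c68, b55074d, d930fe0}.
Reachable from 4bf317d: {15bd3d2, 292ab5e, 4bf317d, b55074d}.
In 7d8ba11's history but not 4bf317d's: {19e582b, 28191cc, 769c4e2, 7bdd662, 7d8ba11, 9b936f9, a099b09, b262c68, d930fe0} — 9 commits.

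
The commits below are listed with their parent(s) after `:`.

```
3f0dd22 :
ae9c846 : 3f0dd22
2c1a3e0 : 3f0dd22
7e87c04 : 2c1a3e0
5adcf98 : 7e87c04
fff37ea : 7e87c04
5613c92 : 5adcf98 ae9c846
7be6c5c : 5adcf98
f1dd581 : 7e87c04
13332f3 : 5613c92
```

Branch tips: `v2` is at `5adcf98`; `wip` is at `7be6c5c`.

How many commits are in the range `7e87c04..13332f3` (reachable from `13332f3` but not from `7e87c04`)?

4

Reachable from 13332f3: {13332f3, 2c1a3e0, 3f0dd22, 5613c92, 5adcf98, 7e87c04, ae9c846}.
Reachable from 7e87c04: {2c1a3e0, 3f0dd22, 7e87c04}.
In 13332f3's history but not 7e87c04's: {13332f3, 5613c92, 5adcf98, ae9c846} — 4 commits.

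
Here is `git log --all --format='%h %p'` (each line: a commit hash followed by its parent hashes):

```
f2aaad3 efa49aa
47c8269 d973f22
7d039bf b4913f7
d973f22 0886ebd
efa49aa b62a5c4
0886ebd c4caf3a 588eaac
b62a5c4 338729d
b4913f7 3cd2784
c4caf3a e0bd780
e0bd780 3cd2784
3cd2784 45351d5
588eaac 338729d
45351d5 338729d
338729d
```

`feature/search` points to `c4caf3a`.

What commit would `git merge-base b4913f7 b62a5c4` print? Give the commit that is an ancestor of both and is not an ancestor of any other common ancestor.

338729d

Ancestors of b4913f7: {338729d, 3cd2784, 45351d5, b4913f7}.
Ancestors of b62a5c4: {338729d, b62a5c4}.
Common ancestors: {338729d}.
The only common ancestor is 338729d, so it is the merge base.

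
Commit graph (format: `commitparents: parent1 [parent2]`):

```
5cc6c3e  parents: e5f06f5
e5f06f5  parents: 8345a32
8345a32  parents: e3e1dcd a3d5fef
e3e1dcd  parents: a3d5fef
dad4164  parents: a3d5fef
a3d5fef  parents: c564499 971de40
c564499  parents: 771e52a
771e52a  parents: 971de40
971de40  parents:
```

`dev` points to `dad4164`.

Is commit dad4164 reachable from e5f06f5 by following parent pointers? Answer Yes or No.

No

Ancestors of e5f06f5: {771e52a, 8345a32, 971de40, a3d5fef, c564499, e3e1dcd, e5f06f5}.
dad4164 is not in that set, so it is not an ancestor of e5f06f5.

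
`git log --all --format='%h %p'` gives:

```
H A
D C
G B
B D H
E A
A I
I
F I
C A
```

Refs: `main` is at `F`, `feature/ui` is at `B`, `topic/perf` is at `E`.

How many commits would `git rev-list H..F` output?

1

Reachable from F: {F, I}.
Reachable from H: {A, H, I}.
In F's history but not H's: {F} — 1 commit.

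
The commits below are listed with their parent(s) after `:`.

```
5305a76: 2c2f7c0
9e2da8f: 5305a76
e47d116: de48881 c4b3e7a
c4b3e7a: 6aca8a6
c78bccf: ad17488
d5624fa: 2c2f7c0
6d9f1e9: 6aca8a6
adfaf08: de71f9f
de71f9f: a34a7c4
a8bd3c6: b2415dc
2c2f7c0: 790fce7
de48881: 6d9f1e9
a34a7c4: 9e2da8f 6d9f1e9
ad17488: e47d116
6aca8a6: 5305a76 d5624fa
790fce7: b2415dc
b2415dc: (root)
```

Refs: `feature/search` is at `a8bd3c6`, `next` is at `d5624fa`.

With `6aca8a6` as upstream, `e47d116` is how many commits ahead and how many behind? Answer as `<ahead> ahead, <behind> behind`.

4 ahead, 0 behind

Reachable from e47d116: {2c2f7c0, 5305a76, 6aca8a6, 6d9f1e9, 790fce7, b2415dc, c4b3e7a, d5624fa, de48881, e47d116}.
Reachable from 6aca8a6: {2c2f7c0, 5305a76, 6aca8a6, 790fce7, b2415dc, d5624fa}.
Only in e47d116's history (ahead): {6d9f1e9, c4b3e7a, de48881, e47d116} — 4.
Only in 6aca8a6's history (behind): {} — 0.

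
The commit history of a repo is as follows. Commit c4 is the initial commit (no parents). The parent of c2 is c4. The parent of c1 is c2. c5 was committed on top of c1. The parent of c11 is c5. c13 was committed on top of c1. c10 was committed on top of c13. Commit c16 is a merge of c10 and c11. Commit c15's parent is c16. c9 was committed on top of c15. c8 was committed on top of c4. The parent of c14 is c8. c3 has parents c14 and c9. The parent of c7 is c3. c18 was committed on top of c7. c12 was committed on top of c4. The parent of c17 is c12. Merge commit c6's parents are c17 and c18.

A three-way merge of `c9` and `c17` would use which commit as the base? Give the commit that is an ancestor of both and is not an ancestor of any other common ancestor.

c4

Ancestors of c9: {c1, c10, c11, c13, c15, c16, c2, c4, c5, c9}.
Ancestors of c17: {c12, c17, c4}.
Common ancestors: {c4}.
The only common ancestor is c4, so it is the merge base.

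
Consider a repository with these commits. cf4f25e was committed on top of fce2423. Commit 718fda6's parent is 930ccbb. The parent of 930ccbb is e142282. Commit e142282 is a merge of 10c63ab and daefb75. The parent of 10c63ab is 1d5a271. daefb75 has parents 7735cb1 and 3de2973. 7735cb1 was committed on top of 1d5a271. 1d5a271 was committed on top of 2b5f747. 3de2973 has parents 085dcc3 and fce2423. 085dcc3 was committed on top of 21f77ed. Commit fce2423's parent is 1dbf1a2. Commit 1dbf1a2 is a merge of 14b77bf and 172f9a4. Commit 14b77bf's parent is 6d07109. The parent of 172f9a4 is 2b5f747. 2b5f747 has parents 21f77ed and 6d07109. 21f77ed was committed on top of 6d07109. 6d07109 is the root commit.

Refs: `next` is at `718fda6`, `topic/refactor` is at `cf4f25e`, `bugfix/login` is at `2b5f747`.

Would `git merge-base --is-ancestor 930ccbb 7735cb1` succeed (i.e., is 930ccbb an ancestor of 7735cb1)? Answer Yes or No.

No

Ancestors of 7735cb1: {1d5a271, 21f77ed, 2b5f747, 6d07109, 7735cb1}.
930ccbb is not in that set, so it is not an ancestor of 7735cb1.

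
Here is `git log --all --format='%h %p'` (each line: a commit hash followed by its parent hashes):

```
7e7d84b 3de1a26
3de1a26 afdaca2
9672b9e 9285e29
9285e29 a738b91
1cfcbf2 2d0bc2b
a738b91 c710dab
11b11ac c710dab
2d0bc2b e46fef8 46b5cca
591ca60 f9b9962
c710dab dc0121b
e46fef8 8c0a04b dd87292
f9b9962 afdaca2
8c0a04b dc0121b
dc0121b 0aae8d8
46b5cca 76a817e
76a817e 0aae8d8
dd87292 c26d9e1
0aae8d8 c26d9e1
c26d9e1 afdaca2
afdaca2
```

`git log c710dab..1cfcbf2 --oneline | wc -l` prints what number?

7

Reachable from 1cfcbf2: {0aae8d8, 1cfcbf2, 2d0bc2b, 46b5cca, 76a817e, 8c0a04b, afdaca2, c26d9e1, dc0121b, dd87292, e46fef8}.
Reachable from c710dab: {0aae8d8, afdaca2, c26d9e1, c710dab, dc0121b}.
In 1cfcbf2's history but not c710dab's: {1cfcbf2, 2d0bc2b, 46b5cca, 76a817e, 8c0a04b, dd87292, e46fef8} — 7 commits.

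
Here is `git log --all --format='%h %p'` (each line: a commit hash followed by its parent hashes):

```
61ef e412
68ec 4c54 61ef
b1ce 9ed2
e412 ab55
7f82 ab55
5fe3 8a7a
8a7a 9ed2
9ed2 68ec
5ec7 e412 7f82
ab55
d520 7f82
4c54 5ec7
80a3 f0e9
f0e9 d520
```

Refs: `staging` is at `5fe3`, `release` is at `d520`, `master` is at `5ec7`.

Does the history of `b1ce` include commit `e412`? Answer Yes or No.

Yes

Ancestors of b1ce (commits reachable by following parents): {4c54, 5ec7, 61ef, 68ec, 7f82, 9ed2, ab55, b1ce, e412}.
e412 is in that set, so it is an ancestor of b1ce.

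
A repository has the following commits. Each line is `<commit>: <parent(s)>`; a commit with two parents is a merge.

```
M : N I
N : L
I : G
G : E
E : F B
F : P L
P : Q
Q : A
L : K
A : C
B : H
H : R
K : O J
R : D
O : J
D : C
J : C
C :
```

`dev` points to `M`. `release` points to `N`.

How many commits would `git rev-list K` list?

4

Walking parent pointers from K: reachable set = {C, J, K, O}.
That is 4 commits.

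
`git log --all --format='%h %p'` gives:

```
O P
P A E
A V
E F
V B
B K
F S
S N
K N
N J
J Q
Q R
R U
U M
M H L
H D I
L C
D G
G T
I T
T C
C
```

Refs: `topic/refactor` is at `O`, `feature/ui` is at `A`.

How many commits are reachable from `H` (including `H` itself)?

6

Walking parent pointers from H: reachable set = {C, D, G, H, I, T}.
That is 6 commits.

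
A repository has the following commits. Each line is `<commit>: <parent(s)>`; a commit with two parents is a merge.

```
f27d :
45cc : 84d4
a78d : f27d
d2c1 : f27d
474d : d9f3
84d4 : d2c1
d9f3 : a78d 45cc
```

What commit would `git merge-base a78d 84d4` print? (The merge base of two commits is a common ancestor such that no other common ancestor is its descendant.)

Ancestors of a78d: {a78d, f27d}.
Ancestors of 84d4: {84d4, d2c1, f27d}.
Common ancestors: {f27d}.
The only common ancestor is f27d, so it is the merge base.

f27d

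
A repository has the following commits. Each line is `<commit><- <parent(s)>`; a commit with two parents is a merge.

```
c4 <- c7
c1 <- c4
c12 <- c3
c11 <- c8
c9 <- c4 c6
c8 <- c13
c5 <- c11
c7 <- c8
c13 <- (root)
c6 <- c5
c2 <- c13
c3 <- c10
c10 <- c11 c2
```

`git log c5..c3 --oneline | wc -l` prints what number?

3

Reachable from c3: {c10, c11, c13, c2, c3, c8}.
Reachable from c5: {c11, c13, c5, c8}.
In c3's history but not c5's: {c10, c2, c3} — 3 commits.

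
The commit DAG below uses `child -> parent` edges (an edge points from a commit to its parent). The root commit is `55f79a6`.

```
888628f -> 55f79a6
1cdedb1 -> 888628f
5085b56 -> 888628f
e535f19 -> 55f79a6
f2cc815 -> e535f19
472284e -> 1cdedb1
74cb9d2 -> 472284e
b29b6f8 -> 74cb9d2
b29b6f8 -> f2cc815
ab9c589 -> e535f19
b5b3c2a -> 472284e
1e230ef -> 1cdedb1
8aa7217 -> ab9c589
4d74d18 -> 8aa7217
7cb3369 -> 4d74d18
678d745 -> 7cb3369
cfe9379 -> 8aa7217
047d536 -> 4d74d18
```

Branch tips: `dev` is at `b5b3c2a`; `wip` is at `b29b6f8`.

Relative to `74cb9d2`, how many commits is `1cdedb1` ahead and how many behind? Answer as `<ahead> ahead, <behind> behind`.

0 ahead, 2 behind

Reachable from 1cdedb1: {1cdedb1, 55f79a6, 888628f}.
Reachable from 74cb9d2: {1cdedb1, 472284e, 55f79a6, 74cb9d2, 888628f}.
Only in 1cdedb1's history (ahead): {} — 0.
Only in 74cb9d2's history (behind): {472284e, 74cb9d2} — 2.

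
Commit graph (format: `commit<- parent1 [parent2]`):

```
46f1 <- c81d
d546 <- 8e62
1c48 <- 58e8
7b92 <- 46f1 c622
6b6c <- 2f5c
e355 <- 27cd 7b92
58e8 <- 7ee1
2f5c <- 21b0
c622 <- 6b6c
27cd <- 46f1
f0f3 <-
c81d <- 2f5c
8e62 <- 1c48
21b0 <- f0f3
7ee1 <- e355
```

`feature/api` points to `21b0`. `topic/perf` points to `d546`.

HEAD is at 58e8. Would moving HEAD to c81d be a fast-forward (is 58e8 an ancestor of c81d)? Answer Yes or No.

No

A fast-forward from 58e8 to c81d is possible iff 58e8 is an ancestor of c81d.
Ancestors of c81d: {21b0, 2f5c, c81d, f0f3}.
58e8 is not among them, so fast-forward is not possible.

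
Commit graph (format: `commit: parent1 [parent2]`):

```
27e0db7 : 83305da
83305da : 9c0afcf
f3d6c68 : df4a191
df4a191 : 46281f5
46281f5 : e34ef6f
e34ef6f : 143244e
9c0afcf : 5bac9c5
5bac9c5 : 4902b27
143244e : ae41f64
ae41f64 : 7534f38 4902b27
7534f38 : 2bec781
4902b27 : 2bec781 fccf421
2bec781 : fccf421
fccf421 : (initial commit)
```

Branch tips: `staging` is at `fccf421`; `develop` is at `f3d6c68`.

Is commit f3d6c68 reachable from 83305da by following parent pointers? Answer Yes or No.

No

Ancestors of 83305da: {2bec781, 4902b27, 5bac9c5, 83305da, 9c0afcf, fccf421}.
f3d6c68 is not in that set, so it is not an ancestor of 83305da.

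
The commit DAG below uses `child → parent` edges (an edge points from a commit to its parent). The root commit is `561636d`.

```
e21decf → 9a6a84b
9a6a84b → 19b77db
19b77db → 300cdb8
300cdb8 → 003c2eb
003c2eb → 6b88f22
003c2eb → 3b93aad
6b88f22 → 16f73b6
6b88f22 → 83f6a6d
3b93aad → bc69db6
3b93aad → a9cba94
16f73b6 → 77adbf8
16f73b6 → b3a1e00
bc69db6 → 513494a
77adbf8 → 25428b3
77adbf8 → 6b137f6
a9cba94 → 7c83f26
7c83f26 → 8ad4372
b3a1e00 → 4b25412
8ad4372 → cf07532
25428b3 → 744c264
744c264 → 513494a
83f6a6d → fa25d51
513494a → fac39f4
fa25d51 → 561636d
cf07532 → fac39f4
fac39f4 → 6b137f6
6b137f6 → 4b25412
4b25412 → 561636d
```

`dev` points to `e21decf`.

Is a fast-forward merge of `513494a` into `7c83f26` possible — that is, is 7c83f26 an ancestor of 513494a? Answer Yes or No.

No

A fast-forward from 7c83f26 to 513494a is possible iff 7c83f26 is an ancestor of 513494a.
Ancestors of 513494a: {4b25412, 513494a, 561636d, 6b137f6, fac39f4}.
7c83f26 is not among them, so fast-forward is not possible.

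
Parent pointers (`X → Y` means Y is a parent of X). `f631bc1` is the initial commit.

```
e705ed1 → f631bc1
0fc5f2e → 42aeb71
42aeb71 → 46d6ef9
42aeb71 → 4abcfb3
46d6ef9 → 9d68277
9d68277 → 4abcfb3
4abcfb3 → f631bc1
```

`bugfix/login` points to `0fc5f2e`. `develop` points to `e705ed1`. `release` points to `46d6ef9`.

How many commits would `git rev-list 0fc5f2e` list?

6

Walking parent pointers from 0fc5f2e: reachable set = {0fc5f2e, 42aeb71, 46d6ef9, 4abcfb3, 9d68277, f631bc1}.
That is 6 commits.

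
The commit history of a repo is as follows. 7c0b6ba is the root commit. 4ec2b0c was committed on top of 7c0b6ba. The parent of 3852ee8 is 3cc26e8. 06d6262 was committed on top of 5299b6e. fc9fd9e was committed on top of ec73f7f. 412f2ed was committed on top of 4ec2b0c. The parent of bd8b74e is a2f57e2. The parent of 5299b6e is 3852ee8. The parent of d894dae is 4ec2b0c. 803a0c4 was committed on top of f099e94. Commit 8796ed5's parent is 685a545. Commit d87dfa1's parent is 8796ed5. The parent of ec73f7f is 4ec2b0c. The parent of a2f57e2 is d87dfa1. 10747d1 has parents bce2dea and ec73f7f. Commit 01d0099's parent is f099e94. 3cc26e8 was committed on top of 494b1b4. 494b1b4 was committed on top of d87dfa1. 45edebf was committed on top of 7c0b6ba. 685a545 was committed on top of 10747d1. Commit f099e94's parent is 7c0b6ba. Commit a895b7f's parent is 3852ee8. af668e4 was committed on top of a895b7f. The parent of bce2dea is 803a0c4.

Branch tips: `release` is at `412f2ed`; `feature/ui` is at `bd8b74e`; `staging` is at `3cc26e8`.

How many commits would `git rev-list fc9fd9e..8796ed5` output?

Reachable from 8796ed5: {10747d1, 4ec2b0c, 685a545, 7c0b6ba, 803a0c4, 8796ed5, bce2dea, ec73f7f, f099e94}.
Reachable from fc9fd9e: {4ec2b0c, 7c0b6ba, ec73f7f, fc9fd9e}.
In 8796ed5's history but not fc9fd9e's: {10747d1, 685a545, 803a0c4, 8796ed5, bce2dea, f099e94} — 6 commits.

6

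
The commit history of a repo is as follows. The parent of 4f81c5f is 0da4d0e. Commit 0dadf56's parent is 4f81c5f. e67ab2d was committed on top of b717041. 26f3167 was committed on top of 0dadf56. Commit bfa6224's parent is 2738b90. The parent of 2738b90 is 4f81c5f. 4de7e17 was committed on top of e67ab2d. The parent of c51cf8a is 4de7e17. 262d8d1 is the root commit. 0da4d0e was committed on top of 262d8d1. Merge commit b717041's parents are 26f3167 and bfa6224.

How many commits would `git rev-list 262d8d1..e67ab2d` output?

8

Reachable from e67ab2d: {0da4d0e, 0dadf56, 262d8d1, 26f3167, 2738b90, 4f81c5f, b717041, bfa6224, e67ab2d}.
Reachable from 262d8d1: {262d8d1}.
In e67ab2d's history but not 262d8d1's: {0da4d0e, 0dadf56, 26f3167, 2738b90, 4f81c5f, b717041, bfa6224, e67ab2d} — 8 commits.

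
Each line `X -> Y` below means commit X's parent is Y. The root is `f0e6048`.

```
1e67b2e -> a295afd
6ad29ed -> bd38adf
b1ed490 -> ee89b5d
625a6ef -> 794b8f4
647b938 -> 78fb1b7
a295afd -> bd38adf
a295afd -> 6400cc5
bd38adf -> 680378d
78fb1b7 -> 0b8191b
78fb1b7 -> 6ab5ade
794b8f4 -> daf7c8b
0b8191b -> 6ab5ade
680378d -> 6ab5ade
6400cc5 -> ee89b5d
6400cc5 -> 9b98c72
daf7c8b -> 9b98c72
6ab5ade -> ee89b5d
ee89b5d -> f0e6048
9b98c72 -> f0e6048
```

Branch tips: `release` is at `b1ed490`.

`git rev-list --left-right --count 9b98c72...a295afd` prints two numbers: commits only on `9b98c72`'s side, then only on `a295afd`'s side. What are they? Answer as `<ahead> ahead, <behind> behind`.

Reachable from 9b98c72: {9b98c72, f0e6048}.
Reachable from a295afd: {6400cc5, 680378d, 6ab5ade, 9b98c72, a295afd, bd38adf, ee89b5d, f0e6048}.
Only in 9b98c72's history (ahead): {} — 0.
Only in a295afd's history (behind): {6400cc5, 680378d, 6ab5ade, a295afd, bd38adf, ee89b5d} — 6.

0 ahead, 6 behind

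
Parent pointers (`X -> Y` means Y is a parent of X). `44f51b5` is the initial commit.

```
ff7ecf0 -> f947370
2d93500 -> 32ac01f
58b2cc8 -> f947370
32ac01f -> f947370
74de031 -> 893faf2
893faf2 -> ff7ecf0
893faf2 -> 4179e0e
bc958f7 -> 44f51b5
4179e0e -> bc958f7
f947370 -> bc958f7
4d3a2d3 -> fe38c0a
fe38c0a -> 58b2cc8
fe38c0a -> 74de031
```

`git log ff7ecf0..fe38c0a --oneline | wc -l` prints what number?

Reachable from fe38c0a: {4179e0e, 44f51b5, 58b2cc8, 74de031, 893faf2, bc958f7, f947370, fe38c0a, ff7ecf0}.
Reachable from ff7ecf0: {44f51b5, bc958f7, f947370, ff7ecf0}.
In fe38c0a's history but not ff7ecf0's: {4179e0e, 58b2cc8, 74de031, 893faf2, fe38c0a} — 5 commits.

5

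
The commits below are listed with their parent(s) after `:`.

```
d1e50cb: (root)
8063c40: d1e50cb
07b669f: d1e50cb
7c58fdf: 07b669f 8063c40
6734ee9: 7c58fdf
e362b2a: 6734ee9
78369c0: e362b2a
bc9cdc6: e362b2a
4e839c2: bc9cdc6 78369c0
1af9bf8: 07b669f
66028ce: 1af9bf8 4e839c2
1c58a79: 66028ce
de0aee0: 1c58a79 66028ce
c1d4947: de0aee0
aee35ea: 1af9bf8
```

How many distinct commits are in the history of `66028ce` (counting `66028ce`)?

Walking parent pointers from 66028ce: reachable set = {07b669f, 1af9bf8, 4e839c2, 66028ce, 6734ee9, 78369c0, 7c58fdf, 8063c40, bc9cdc6, d1e50cb, e362b2a}.
That is 11 commits.

11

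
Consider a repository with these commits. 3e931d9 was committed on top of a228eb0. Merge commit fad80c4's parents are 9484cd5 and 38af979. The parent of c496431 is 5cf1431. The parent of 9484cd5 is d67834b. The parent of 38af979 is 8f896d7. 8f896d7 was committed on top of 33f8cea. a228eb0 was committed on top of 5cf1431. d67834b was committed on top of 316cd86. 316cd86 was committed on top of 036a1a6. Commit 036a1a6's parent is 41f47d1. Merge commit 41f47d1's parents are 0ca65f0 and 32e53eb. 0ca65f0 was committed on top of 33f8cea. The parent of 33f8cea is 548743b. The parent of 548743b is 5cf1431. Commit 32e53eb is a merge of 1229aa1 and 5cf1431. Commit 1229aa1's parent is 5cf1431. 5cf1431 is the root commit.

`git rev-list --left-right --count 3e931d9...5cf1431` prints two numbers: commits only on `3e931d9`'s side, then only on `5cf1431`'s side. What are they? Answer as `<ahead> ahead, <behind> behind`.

Reachable from 3e931d9: {3e931d9, 5cf1431, a228eb0}.
Reachable from 5cf1431: {5cf1431}.
Only in 3e931d9's history (ahead): {3e931d9, a228eb0} — 2.
Only in 5cf1431's history (behind): {} — 0.

2 ahead, 0 behind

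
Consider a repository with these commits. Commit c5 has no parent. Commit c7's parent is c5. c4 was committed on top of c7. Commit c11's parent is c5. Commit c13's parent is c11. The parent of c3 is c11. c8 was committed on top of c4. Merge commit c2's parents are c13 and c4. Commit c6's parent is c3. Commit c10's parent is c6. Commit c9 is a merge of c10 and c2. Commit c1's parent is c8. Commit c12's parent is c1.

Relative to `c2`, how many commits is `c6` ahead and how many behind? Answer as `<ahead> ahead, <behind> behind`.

2 ahead, 4 behind

Reachable from c6: {c11, c3, c5, c6}.
Reachable from c2: {c11, c13, c2, c4, c5, c7}.
Only in c6's history (ahead): {c3, c6} — 2.
Only in c2's history (behind): {c13, c2, c4, c7} — 4.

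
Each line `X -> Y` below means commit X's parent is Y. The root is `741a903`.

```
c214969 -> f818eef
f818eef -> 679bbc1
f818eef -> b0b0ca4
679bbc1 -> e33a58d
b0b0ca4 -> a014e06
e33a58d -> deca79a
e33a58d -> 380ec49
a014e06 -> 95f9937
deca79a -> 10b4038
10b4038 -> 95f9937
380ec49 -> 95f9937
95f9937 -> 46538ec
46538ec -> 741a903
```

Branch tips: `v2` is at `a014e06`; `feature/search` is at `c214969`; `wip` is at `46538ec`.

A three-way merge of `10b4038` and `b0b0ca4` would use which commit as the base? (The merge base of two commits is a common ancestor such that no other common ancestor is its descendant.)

Ancestors of 10b4038: {10b4038, 46538ec, 741a903, 95f9937}.
Ancestors of b0b0ca4: {46538ec, 741a903, 95f9937, a014e06, b0b0ca4}.
Common ancestors: {46538ec, 741a903, 95f9937}.
Among these, 95f9937 is not an ancestor of any other common ancestor — it is the merge base.

95f9937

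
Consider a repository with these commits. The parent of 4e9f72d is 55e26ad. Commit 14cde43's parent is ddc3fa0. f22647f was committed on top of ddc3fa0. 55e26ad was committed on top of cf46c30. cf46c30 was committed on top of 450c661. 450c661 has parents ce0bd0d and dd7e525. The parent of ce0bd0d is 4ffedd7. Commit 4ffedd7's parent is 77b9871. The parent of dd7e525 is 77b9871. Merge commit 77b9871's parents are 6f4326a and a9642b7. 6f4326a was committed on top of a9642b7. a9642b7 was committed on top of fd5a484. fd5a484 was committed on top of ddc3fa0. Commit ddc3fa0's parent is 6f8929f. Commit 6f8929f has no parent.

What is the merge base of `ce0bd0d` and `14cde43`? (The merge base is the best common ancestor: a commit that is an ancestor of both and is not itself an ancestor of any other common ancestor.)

ddc3fa0

Ancestors of ce0bd0d: {4ffedd7, 6f4326a, 6f8929f, 77b9871, a9642b7, ce0bd0d, ddc3fa0, fd5a484}.
Ancestors of 14cde43: {14cde43, 6f8929f, ddc3fa0}.
Common ancestors: {6f8929f, ddc3fa0}.
Among these, ddc3fa0 is not an ancestor of any other common ancestor — it is the merge base.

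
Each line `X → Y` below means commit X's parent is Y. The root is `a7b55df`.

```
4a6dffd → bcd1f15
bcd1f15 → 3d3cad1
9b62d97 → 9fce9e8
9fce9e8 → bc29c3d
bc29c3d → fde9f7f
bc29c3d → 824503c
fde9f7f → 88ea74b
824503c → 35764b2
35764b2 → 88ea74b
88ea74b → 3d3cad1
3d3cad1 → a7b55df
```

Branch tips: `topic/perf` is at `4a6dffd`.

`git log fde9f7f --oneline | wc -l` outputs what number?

4

Walking parent pointers from fde9f7f: reachable set = {3d3cad1, 88ea74b, a7b55df, fde9f7f}.
That is 4 commits.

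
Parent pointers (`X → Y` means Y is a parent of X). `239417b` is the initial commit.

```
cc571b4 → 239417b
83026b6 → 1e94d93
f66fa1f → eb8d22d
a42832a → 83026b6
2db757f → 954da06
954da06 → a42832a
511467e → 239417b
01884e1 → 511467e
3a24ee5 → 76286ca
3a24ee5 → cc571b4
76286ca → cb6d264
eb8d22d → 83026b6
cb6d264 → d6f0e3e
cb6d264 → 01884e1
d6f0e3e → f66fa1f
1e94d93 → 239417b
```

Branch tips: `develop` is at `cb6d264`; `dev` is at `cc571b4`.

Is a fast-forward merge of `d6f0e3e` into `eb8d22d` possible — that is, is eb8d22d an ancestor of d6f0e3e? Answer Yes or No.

Yes

A fast-forward from eb8d22d to d6f0e3e is possible iff eb8d22d is an ancestor of d6f0e3e.
Ancestors of d6f0e3e: {1e94d93, 239417b, 83026b6, d6f0e3e, eb8d22d, f66fa1f}.
eb8d22d is among them, so fast-forward is possible.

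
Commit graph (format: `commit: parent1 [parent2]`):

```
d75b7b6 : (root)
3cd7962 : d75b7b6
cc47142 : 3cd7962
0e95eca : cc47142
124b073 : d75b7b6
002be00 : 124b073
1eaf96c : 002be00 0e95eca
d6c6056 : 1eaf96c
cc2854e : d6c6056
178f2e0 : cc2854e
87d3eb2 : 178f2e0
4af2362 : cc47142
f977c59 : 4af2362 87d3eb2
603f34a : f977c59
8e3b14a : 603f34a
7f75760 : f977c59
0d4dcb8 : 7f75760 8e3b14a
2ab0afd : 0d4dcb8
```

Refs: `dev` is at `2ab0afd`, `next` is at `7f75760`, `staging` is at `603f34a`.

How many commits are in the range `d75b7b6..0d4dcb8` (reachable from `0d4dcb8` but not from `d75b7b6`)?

16

Reachable from 0d4dcb8: {002be00, 0d4dcb8, 0e95eca, 124b073, 178f2e0, 1eaf96c, 3cd7962, 4af2362, 603f34a, 7f75760, 87d3eb2, 8e3b14a, cc2854e, cc47142, d6c6056, d75b7b6, f977c59}.
Reachable from d75b7b6: {d75b7b6}.
In 0d4dcb8's history but not d75b7b6's: {002be00, 0d4dcb8, 0e95eca, 124b073, 178f2e0, 1eaf96c, 3cd7962, 4af2362, 603f34a, 7f75760, 87d3eb2, 8e3b14a, cc2854e, cc47142, d6c6056, f977c59} — 16 commits.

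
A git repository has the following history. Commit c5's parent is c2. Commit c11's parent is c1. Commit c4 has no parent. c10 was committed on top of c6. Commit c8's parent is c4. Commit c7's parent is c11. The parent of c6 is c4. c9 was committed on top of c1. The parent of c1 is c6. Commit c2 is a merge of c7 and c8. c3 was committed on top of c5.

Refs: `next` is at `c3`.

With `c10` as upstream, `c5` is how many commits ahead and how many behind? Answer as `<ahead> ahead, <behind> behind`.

6 ahead, 1 behind

Reachable from c5: {c1, c11, c2, c4, c5, c6, c7, c8}.
Reachable from c10: {c10, c4, c6}.
Only in c5's history (ahead): {c1, c11, c2, c5, c7, c8} — 6.
Only in c10's history (behind): {c10} — 1.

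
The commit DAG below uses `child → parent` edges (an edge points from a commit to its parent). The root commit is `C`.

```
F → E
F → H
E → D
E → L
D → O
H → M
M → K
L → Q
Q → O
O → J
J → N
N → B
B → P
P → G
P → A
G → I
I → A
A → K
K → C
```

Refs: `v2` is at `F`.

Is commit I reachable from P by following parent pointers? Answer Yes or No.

Yes

Ancestors of P (commits reachable by following parents): {A, C, G, I, K, P}.
I is in that set, so it is an ancestor of P.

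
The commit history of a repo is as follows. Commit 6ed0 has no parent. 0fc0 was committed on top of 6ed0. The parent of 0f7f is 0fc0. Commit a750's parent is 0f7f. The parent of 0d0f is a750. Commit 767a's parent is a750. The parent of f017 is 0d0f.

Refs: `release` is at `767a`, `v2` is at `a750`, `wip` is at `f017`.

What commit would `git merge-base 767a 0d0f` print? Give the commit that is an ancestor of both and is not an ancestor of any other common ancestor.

Ancestors of 767a: {0f7f, 0fc0, 6ed0, 767a, a750}.
Ancestors of 0d0f: {0d0f, 0f7f, 0fc0, 6ed0, a750}.
Common ancestors: {0f7f, 0fc0, 6ed0, a750}.
Among these, a750 is not an ancestor of any other common ancestor — it is the merge base.

a750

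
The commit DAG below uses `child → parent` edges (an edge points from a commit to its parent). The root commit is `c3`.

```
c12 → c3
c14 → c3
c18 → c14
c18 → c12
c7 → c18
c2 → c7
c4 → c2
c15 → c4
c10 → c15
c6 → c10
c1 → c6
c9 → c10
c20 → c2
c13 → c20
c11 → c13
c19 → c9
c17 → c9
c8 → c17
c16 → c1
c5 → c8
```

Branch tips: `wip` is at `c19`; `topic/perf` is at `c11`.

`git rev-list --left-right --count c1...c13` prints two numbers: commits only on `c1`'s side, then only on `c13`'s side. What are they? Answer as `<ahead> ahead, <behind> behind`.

Reachable from c1: {c1, c10, c12, c14, c15, c18, c2, c3, c4, c6, c7}.
Reachable from c13: {c12, c13, c14, c18, c2, c20, c3, c7}.
Only in c1's history (ahead): {c1, c10, c15, c4, c6} — 5.
Only in c13's history (behind): {c13, c20} — 2.

5 ahead, 2 behind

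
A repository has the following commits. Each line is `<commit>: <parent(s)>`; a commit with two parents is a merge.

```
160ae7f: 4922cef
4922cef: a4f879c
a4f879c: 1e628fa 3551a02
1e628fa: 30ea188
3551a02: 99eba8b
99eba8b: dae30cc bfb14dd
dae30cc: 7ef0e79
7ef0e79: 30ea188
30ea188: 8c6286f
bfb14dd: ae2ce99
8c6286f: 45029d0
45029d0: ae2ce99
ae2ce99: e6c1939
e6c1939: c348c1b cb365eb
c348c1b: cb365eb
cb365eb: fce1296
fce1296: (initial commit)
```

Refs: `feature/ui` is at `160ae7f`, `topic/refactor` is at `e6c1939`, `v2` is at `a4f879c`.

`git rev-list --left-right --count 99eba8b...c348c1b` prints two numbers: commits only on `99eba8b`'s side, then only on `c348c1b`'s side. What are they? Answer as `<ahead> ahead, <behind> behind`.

9 ahead, 0 behind

Reachable from 99eba8b: {30ea188, 45029d0, 7ef0e79, 8c6286f, 99eba8b, ae2ce99, bfb14dd, c348c1b, cb365eb, dae30cc, e6c1939, fce1296}.
Reachable from c348c1b: {c348c1b, cb365eb, fce1296}.
Only in 99eba8b's history (ahead): {30ea188, 45029d0, 7ef0e79, 8c6286f, 99eba8b, ae2ce99, bfb14dd, dae30cc, e6c1939} — 9.
Only in c348c1b's history (behind): {} — 0.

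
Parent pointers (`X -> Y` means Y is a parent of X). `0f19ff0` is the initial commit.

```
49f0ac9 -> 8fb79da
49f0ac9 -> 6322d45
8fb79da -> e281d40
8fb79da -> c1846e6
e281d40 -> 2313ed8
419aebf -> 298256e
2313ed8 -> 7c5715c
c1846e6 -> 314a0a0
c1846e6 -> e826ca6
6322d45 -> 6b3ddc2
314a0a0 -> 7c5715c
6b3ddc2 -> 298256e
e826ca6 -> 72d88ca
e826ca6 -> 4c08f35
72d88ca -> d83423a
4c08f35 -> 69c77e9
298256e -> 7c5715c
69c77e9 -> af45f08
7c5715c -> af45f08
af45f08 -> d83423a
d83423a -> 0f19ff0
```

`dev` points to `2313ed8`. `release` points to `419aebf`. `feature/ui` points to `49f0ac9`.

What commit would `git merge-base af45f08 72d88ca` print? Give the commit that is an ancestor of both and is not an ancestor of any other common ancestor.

d83423a

Ancestors of af45f08: {0f19ff0, af45f08, d83423a}.
Ancestors of 72d88ca: {0f19ff0, 72d88ca, d83423a}.
Common ancestors: {0f19ff0, d83423a}.
Among these, d83423a is not an ancestor of any other common ancestor — it is the merge base.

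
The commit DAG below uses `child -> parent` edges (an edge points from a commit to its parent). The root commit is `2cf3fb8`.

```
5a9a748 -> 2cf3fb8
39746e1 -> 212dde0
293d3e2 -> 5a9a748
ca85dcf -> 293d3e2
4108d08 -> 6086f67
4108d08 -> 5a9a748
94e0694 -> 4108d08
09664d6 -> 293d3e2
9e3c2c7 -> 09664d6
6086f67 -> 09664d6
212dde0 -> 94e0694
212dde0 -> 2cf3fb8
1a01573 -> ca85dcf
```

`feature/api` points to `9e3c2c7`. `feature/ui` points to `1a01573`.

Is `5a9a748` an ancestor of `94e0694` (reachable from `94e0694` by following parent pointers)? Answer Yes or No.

Yes

Ancestors of 94e0694 (commits reachable by following parents): {09664d6, 293d3e2, 2cf3fb8, 4108d08, 5a9a748, 6086f67, 94e0694}.
5a9a748 is in that set, so it is an ancestor of 94e0694.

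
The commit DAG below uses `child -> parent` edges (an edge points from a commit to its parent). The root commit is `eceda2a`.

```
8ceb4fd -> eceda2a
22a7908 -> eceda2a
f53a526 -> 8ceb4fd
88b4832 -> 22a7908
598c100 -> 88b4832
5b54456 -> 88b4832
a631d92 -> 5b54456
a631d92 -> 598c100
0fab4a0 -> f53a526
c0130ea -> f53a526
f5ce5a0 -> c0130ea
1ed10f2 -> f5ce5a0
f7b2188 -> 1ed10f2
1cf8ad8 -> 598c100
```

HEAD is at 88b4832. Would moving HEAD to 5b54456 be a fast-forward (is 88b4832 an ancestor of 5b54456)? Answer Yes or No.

Yes

A fast-forward from 88b4832 to 5b54456 is possible iff 88b4832 is an ancestor of 5b54456.
Ancestors of 5b54456: {22a7908, 5b54456, 88b4832, eceda2a}.
88b4832 is among them, so fast-forward is possible.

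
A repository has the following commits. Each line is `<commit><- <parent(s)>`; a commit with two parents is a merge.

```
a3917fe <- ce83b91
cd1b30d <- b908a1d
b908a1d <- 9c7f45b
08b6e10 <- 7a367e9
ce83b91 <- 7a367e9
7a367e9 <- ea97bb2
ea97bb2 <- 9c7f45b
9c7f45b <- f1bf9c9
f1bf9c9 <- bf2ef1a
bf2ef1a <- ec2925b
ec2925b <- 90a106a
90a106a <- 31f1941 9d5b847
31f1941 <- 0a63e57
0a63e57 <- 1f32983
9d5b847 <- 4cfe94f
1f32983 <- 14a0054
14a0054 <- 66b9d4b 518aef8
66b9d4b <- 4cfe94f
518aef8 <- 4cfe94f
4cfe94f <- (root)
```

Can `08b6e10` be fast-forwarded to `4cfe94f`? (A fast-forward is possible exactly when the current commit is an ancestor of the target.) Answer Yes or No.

A fast-forward from 08b6e10 to 4cfe94f is possible iff 08b6e10 is an ancestor of 4cfe94f.
Ancestors of 4cfe94f: {4cfe94f}.
08b6e10 is not among them, so fast-forward is not possible.

No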